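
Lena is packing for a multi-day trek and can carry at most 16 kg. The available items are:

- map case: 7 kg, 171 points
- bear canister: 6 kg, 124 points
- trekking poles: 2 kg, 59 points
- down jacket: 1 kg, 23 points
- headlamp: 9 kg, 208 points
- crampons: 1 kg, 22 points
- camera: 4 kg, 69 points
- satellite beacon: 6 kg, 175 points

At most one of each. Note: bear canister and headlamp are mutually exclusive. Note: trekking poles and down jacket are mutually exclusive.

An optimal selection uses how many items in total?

Optimal total is 427.
map case + trekking poles + crampons + satellite beacon hits 427 at 16 kg.
Every optimal selection uses 4 items.

4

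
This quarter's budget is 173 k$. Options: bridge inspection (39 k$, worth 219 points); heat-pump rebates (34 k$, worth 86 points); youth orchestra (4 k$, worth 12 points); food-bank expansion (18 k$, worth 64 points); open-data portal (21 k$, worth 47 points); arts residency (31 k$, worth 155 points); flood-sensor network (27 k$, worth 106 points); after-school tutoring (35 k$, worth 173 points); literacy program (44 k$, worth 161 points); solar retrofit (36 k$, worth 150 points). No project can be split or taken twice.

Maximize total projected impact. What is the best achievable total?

815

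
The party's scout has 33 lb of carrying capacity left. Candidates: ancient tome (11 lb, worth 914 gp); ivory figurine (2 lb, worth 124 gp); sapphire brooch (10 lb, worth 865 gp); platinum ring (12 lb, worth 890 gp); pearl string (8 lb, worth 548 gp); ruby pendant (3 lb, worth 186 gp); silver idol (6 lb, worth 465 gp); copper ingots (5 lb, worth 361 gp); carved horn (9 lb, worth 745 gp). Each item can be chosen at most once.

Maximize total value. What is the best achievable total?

A density-first pass picks ancient tome + ivory figurine + sapphire brooch + carved horn — 2648 at 32 lb.
Replace ivory figurine with ruby pendant: the trade gains 62 net, giving 2710 at 33 lb.

2710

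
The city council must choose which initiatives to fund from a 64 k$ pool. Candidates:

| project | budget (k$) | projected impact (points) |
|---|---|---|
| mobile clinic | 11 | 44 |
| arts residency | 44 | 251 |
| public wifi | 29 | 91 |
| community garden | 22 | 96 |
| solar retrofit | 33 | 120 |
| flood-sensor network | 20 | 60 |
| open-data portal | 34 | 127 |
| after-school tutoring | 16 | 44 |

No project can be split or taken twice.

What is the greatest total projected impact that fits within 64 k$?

311

A density-first pass picks mobile clinic + arts residency — 295 at 55 k$.
Dropping mobile clinic frees 11 k$; slotting in flood-sensor network (20 k$) lifts the total to 311 at 64 k$.
No other feasible combination exceeds 311.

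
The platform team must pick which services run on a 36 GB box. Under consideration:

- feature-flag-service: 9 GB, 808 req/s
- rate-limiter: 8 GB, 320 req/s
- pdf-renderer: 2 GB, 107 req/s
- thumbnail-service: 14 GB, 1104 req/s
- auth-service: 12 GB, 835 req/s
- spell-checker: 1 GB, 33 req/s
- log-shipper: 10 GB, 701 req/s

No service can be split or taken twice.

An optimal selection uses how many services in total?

4

Best achievable throughput is 2780.
One optimal bundle: feature-flag-service + thumbnail-service + auth-service + spell-checker (36 GB).
All optima have 4 services.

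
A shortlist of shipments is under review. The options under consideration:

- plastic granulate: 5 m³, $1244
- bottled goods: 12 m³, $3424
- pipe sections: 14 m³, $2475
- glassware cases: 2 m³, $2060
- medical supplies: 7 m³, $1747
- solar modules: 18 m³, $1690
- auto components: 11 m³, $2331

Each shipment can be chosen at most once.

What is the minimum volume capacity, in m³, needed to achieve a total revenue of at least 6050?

19

Need the lightest bundle worth ≥ 6050.
Taking plastic granulate + bottled goods + glassware cases gives 6728 (≥ 6050) for 19 m³.
Any bundle with less than 19 m³ falls short of 6050.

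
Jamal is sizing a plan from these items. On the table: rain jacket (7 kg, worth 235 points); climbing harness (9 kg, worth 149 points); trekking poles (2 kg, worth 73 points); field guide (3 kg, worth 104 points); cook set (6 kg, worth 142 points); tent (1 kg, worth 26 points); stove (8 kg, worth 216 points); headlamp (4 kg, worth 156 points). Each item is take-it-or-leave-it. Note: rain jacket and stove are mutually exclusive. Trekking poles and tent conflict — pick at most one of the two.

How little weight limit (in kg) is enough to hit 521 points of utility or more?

15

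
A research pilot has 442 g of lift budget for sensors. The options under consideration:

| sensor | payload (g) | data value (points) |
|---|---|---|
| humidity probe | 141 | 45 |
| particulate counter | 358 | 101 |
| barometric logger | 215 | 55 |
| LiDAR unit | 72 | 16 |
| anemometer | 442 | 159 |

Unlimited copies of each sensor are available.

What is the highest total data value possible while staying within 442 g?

The ratio ordering already packs tightly: anemometer, 442 g, 159.
That's the maximum — no swap from here does better than 159.

159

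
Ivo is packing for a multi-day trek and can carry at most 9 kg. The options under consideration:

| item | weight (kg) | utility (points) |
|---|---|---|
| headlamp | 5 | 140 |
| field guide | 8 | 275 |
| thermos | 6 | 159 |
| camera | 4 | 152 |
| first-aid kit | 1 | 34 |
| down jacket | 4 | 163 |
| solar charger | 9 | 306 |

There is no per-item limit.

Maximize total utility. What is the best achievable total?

Taking first-aid kit + 2×down jacket: 9 kg used, 360 in utility.
Nothing else within 9 kg beats 360.

360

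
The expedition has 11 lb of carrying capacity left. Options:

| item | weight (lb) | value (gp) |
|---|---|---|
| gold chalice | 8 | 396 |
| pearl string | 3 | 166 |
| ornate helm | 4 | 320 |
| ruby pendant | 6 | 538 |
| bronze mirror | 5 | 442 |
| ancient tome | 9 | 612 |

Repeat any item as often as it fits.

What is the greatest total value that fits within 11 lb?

Density check — ruby pendant 89.67, bronze mirror 88.40, ornate helm 80.00, ancient tome 68.00 are the best per lb.
Taking ruby pendant + bronze mirror: 11 lb used, 980 in value.
Nothing else within 11 lb beats 980.

980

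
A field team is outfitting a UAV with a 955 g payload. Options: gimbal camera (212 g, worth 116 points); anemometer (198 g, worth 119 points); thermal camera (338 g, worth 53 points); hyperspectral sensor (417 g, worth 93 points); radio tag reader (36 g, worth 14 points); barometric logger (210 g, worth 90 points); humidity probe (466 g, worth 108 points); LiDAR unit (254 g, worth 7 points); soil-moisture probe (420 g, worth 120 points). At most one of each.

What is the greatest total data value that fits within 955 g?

Density check — anemometer 0.60, gimbal camera 0.55, barometric logger 0.43 are the best per g.
A density-first pass picks gimbal camera + anemometer + radio tag reader + barometric logger + LiDAR unit — 346 at 910 g.
Replace barometric logger and LiDAR unit with soil-moisture probe: the trade gains 23 net, giving 369 at 866 g.
Runner-up gimbal camera + anemometer + radio tag reader + humidity probe tops out at 357.

369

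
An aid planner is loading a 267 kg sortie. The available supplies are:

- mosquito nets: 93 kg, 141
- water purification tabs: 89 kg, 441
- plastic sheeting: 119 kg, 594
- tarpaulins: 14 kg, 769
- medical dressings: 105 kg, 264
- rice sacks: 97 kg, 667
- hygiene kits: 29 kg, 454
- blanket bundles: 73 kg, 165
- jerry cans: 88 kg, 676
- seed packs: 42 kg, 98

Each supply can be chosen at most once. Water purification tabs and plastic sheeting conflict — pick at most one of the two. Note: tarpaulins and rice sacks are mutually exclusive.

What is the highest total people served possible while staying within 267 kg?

By people served per kg: tarpaulins 54.93, hygiene kits 15.66, jerry cans 7.68, rice sacks 6.88 lead.
Plastic sheeting + tarpaulins + hygiene kits + jerry cans uses 250 of the 267 kg and totals 2493.

2493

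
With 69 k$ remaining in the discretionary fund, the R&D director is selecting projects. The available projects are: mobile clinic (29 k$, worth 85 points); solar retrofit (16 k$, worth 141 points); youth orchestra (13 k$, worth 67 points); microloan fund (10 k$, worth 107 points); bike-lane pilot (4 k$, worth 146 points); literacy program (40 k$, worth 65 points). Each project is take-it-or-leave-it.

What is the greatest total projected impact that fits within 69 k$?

479

Density check — bike-lane pilot 36.50, microloan fund 10.70, solar retrofit 8.81 are the best per k$.
The ratio heuristic lands on solar retrofit + youth orchestra + microloan fund + bike-lane pilot (461) but leaves 26 k$ idle.
Replace youth orchestra with mobile clinic: the trade gains 18 net, giving 479 at 59 k$.
That's the maximum — no swap from here does better than 479.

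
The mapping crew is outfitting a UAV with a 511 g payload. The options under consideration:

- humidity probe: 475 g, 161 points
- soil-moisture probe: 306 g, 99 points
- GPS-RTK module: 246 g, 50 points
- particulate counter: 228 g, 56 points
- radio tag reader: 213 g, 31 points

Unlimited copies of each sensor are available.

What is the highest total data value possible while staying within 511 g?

The ratio ordering already packs tightly: humidity probe, 475 g, 161.
Nothing else within 511 g beats 161.

161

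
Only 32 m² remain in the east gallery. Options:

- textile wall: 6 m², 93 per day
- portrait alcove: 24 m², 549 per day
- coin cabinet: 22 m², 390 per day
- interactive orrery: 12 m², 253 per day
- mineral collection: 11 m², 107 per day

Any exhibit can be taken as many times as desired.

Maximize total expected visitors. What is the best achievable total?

642

Taking textile wall + portrait alcove: 30 m² used, 642 in expected visitors.
No other feasible combination exceeds 642.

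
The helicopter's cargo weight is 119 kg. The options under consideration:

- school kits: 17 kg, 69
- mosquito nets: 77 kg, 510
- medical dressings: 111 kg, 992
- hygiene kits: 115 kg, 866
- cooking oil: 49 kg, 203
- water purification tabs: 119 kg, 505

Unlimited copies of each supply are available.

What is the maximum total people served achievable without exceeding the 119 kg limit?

992

By people served per kg: medical dressings 8.94, hygiene kits 7.53, mosquito nets 6.62, water purification tabs 4.24 lead.
Taking medical dressings: 111 kg used, 992 in people served.
No other feasible combination exceeds 992.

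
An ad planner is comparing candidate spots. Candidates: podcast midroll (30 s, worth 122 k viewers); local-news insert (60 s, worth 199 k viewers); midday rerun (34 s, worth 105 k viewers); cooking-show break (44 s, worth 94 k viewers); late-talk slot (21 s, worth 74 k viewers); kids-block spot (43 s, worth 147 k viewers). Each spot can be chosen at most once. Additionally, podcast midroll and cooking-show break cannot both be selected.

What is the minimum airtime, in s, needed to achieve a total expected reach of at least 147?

43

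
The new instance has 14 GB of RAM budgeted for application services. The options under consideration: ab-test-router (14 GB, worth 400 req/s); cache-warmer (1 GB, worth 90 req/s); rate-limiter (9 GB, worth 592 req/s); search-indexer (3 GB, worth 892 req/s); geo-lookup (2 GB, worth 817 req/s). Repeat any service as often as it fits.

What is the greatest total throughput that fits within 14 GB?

Density check — geo-lookup 408.50, search-indexer 297.33, cache-warmer 90.00, rate-limiter 65.78 are the best per GB.
Taking 7×geo-lookup: 14 GB used, 5719 in throughput.
Every other selection either busts 14 GB or fails to beat 5719.

5719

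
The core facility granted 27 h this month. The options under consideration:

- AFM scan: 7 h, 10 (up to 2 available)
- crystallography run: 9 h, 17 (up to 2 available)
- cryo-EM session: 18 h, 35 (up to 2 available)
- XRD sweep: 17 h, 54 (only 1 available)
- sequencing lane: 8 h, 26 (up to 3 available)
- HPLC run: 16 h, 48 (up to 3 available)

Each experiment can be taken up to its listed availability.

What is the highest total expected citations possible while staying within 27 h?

Density check — sequencing lane 3.25, XRD sweep 3.18, HPLC run 3.00, cryo-EM session 1.94 are the best per h.
Greedy by ratio would take 3×sequencing lane: 24 h used, total 78.
The 16 h tied up in 2×sequencing lane is better spent on XRD sweep — total rises to 80 (25 h).

80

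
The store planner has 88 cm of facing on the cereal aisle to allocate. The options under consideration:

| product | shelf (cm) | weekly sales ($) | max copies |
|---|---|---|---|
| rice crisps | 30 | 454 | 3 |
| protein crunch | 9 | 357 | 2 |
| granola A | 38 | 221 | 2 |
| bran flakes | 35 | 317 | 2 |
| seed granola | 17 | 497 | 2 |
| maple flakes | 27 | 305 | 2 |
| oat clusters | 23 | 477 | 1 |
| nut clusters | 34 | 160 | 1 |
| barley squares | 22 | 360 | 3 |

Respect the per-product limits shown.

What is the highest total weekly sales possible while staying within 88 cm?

2188

Ranking by ratio (weekly sales/cm): protein crunch 39.67, seed granola 29.24, oat clusters 20.74, barley squares 16.36.
Taking the top-ratio products first gives 2×protein crunch + 2×seed granola + oat clusters for 2185 (75 cm).
Replace protein crunch with barley squares: the trade gains 3 net, giving 2188 at 88 cm.
Every other selection either busts 88 cm or exceeds an availability limit or fails to beat 2188.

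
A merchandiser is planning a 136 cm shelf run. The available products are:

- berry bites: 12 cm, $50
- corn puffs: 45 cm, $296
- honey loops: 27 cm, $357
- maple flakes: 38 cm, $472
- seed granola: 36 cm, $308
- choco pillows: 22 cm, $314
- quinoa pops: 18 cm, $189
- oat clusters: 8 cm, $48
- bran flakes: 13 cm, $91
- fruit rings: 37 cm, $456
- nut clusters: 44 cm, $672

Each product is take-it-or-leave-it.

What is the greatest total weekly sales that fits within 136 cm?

Density check — nut clusters 15.27, choco pillows 14.27, honey loops 13.22, maple flakes 12.42 are the best per cm.
The ratio ordering already packs tightly: honey loops + maple flakes + choco pillows + nut clusters, 131 cm, 1815.
Next best is honey loops + choco pillows + fruit rings + nut clusters at 1799 (130 cm) — short by 16.

1815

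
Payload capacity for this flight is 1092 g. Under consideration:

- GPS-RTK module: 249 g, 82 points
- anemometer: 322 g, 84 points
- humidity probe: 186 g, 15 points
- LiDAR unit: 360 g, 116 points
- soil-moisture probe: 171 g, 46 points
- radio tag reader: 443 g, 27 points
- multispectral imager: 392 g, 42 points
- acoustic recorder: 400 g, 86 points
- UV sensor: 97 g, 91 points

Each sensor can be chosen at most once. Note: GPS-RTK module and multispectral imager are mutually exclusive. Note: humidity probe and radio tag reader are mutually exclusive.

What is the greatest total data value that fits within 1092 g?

373

Taking the top-ratio sensors first gives GPS-RTK module + humidity probe + LiDAR unit + soil-moisture probe + UV sensor for 350 (1063 g).
The 357 g tied up in humidity probe and soil-moisture probe is better spent on anemometer — total rises to 373 (1028 g).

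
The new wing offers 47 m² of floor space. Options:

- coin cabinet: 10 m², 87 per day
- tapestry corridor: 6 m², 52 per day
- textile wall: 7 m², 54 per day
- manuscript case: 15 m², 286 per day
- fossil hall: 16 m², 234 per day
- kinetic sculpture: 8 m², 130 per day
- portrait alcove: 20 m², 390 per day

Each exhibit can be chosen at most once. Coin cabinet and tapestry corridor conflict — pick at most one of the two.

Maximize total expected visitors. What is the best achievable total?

806

The ratio ordering already packs tightly: manuscript case + kinetic sculpture + portrait alcove, 43 m², 806.
The spare 4 m² is too small for any remaining exhibit, and no feasible exchange beats 806.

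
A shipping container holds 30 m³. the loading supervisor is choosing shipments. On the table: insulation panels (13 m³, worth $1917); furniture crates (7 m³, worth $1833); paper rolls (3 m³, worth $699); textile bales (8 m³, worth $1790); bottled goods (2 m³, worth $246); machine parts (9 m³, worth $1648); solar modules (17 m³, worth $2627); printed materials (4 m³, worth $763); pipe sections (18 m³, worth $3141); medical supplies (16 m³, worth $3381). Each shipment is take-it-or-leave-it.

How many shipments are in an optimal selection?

4

Optimal total is 6676.
furniture crates + paper rolls + printed materials + medical supplies hits 6676 at 30 m³.
Every optimal selection uses 4 shipments.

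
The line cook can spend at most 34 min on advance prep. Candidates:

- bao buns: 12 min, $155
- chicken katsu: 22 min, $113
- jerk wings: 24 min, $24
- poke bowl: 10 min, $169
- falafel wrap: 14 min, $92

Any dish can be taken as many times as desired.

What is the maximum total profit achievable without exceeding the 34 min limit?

507

Density check — poke bowl 16.90, bao buns 12.92, falafel wrap 6.57 are the best per min.
The ratio ordering already packs tightly: 3×poke bowl, 30 min, 507.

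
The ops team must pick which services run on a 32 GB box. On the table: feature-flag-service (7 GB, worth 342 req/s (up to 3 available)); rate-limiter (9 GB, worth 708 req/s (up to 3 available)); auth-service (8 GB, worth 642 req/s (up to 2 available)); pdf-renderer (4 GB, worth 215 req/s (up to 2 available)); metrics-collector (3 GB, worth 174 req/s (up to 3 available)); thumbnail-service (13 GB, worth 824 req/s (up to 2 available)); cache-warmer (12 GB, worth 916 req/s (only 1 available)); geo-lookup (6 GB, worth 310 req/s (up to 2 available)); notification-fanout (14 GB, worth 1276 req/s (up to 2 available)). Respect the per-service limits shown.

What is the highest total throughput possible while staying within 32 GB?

2767

The ratio heuristic lands on metrics-collector + 2×notification-fanout (2726) but leaves 1 GB idle.
Dropping metrics-collector frees 3 GB; slotting in pdf-renderer (4 GB) lifts the total to 2767 at 32 GB.
No other feasible combination exceeds 2767.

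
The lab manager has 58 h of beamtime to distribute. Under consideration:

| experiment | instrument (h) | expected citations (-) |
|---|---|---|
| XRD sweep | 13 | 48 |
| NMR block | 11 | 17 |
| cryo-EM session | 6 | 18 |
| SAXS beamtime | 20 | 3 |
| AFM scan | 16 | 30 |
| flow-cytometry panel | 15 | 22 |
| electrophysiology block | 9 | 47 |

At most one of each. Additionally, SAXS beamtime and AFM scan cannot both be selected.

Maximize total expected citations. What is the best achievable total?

XRD sweep + NMR block + cryo-EM session + AFM scan + electrophysiology block uses 55 of the 58 h and totals 160.
That's the maximum — no feasible swap from here does better than 160.

160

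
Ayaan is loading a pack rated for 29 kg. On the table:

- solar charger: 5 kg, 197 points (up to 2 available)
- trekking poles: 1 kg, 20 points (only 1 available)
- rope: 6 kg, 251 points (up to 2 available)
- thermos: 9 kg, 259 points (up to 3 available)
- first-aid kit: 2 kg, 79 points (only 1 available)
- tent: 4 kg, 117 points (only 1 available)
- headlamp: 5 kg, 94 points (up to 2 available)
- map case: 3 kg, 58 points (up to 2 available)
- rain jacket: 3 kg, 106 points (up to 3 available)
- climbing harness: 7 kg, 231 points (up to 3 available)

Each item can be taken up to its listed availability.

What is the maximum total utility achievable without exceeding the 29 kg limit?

Greedy by ratio would take 2×solar charger + trekking poles + 2×rope + first-aid kit + rain jacket: 28 kg used, total 1101.
The 2 kg tied up in first-aid kit is better spent on rain jacket — total rises to 1128 (29 kg).
Nothing else within 29 kg beats 1128.

1128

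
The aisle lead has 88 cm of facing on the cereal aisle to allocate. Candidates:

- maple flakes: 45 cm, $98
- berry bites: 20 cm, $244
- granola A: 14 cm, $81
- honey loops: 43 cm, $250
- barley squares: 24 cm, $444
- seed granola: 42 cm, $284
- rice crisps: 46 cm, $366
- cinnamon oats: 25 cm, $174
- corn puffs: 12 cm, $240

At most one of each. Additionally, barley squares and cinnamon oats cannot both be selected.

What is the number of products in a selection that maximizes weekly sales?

Best achievable weekly sales is 1050.
barley squares + rice crisps + corn puffs hits 1050 at 82 cm.
Any selection reaching 1050 contains exactly 3 products.

3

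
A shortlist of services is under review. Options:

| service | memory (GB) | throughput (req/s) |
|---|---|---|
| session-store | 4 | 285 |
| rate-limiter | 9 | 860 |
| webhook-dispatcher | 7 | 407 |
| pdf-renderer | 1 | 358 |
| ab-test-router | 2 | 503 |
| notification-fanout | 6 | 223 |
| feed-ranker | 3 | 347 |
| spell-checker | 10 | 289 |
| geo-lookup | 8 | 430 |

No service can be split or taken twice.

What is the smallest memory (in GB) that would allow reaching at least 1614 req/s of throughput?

Need the lightest bundle worth ≥ 1614.
Taking rate-limiter + pdf-renderer + ab-test-router gives 1721 (≥ 1614) for 12 GB.
Any bundle with less than 12 GB falls short of 1614.

12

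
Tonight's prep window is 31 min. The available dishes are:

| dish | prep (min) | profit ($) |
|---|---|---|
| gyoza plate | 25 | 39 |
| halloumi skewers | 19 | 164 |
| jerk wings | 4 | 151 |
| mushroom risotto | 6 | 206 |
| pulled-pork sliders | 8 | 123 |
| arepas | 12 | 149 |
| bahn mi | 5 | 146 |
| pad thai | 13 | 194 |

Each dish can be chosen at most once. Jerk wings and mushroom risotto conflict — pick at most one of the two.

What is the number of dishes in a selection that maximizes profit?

Optimal total is 624.
mushroom risotto + pulled-pork sliders + arepas + bahn mi hits 624 at 31 min.
All optima have 4 dishes.

4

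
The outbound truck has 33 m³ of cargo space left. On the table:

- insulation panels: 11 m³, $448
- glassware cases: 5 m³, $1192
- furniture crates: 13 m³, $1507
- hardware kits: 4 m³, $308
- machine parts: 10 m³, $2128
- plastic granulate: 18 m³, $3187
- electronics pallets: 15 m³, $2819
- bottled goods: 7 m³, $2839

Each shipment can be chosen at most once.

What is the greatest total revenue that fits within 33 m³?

Filling by ratio: glassware cases + hardware kits + machine parts + bottled goods for 6467, with 7 m³ left unused.
The 9 m³ tied up in glassware cases and hardware kits is better spent on electronics pallets — total rises to 7786 (32 m³).

7786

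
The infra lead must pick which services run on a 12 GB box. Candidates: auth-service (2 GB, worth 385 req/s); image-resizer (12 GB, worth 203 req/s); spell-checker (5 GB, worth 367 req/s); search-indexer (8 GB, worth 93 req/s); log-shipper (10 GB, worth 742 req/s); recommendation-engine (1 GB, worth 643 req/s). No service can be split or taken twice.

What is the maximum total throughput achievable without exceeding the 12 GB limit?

Best packing: auth-service + spell-checker + recommendation-engine — 8 GB, 1395 total.
Next best is log-shipper + recommendation-engine at 1385 (11 GB) — short by 10.

1395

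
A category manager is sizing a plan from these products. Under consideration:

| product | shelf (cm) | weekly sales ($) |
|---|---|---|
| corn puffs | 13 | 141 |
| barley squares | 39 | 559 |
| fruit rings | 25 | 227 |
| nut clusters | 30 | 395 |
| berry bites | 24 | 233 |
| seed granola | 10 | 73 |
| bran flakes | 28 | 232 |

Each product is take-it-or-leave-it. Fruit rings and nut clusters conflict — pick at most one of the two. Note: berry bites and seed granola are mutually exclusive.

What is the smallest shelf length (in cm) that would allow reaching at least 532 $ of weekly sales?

39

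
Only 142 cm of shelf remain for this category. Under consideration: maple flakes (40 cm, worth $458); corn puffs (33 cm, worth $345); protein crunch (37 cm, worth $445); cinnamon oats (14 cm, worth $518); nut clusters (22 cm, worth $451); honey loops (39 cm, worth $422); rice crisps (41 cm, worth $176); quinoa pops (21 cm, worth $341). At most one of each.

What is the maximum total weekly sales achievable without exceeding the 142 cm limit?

Taking maple flakes + protein crunch + cinnamon oats + nut clusters + quinoa pops: 134 cm used, 2213 in weekly sales.
Next best is maple flakes + cinnamon oats + nut clusters + honey loops + quinoa pops at 2190 (136 cm) — short by 23.

2213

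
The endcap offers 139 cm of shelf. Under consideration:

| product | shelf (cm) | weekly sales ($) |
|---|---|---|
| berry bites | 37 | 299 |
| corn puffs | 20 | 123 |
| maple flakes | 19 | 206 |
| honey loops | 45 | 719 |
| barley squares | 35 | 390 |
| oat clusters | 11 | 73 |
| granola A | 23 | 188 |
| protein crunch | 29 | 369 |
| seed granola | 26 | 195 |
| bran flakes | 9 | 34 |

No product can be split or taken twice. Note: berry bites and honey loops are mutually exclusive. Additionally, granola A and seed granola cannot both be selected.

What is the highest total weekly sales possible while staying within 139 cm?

1757

Taking maple flakes + honey loops + barley squares + oat clusters + protein crunch: 139 cm used, 1757 in weekly sales.
The closest alternative, maple flakes + honey loops + barley squares + protein crunch + bran flakes, reaches only 1718.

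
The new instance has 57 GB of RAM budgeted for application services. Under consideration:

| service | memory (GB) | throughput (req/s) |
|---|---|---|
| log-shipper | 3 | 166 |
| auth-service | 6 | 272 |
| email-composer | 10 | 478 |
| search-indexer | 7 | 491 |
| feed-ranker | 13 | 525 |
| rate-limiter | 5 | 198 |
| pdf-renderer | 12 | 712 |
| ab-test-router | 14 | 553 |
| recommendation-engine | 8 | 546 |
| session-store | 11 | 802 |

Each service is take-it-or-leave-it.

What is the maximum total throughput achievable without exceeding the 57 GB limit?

3467

The ratio ordering already packs tightly: log-shipper + auth-service + email-composer + search-indexer + pdf-renderer + recommendation-engine + session-store, 57 GB, 3467.
The closest alternative, log-shipper + email-composer + search-indexer + rate-limiter + pdf-renderer + recommendation-engine + session-store, reaches only 3393.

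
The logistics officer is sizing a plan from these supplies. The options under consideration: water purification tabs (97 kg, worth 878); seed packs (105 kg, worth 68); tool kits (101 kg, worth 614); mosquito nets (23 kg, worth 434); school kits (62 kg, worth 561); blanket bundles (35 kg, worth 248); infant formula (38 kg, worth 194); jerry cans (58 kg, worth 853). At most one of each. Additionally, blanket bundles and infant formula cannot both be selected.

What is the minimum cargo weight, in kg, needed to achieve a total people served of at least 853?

Look for the lowest-cargo combination reaching 853.
Taking jerry cans gives 853 (≥ 853) for 58 kg.
Below 58 kg the best achievable stays under 853.

58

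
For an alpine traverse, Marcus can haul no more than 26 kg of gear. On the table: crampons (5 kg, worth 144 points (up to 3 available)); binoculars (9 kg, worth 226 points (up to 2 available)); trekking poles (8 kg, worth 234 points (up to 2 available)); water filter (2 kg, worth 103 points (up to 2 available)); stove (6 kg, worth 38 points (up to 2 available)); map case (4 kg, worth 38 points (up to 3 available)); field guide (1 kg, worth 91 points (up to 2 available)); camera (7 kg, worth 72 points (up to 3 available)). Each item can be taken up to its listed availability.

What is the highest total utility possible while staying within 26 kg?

910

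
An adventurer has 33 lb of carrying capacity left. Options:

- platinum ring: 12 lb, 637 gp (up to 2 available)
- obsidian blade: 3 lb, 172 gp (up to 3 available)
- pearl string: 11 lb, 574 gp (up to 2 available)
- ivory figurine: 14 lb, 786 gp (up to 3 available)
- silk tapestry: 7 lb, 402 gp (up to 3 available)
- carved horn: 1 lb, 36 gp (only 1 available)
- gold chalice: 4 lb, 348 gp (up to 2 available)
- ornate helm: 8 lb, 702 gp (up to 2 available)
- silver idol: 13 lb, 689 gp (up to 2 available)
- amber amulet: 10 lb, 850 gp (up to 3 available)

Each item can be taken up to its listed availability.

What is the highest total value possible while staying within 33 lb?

Greedy by ratio would take silk tapestry + carved horn + 2×gold chalice + 2×ornate helm: 32 lb used, total 2538.
Dropping silk tapestry and gold chalice and ornate helm frees 19 lb; slotting in 2×amber amulet (20 lb) lifts the total to 2786 at 33 lb.
Every other selection either busts 33 lb or exceeds an availability limit or fails to beat 2786.

2786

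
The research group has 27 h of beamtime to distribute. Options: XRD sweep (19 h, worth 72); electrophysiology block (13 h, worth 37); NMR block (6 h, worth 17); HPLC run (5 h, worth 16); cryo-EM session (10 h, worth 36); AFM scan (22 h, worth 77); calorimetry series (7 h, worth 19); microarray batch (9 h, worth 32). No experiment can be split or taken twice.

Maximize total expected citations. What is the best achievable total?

93

Greedy by ratio would take XRD sweep + HPLC run: 24 h used, total 88.
Replace XRD sweep with AFM scan: the trade gains 5 net, giving 93 at 27 h.
No other feasible combination exceeds 93.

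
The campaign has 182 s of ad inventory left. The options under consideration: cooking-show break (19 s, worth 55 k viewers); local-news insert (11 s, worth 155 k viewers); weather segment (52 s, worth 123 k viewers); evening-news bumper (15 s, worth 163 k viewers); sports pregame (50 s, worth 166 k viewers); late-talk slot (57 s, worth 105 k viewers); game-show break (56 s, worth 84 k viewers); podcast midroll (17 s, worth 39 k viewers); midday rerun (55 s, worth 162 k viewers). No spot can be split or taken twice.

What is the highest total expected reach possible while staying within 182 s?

The ratio ordering already packs tightly: cooking-show break + local-news insert + evening-news bumper + sports pregame + podcast midroll + midday rerun, 167 s, 740.

740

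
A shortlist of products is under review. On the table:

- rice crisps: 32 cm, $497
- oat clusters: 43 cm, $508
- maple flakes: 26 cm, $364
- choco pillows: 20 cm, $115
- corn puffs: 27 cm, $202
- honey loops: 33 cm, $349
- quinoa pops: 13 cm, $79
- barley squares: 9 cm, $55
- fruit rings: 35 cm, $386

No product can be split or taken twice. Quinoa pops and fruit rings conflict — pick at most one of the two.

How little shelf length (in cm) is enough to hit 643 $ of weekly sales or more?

58

Look for the lowest-shelf combination reaching 643.
rice crisps + maple flakes: 861 weekly sales at 58 cm.
No combination under 58 cm hits 643.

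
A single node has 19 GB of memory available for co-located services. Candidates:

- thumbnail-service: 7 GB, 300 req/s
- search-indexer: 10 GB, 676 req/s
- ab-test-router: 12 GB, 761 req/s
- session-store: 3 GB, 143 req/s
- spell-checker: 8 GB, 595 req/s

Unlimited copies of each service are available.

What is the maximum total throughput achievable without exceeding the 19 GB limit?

1333

Session-store + 2×spell-checker uses 19 of the 19 GB and totals 1333.
No other feasible combination exceeds 1333.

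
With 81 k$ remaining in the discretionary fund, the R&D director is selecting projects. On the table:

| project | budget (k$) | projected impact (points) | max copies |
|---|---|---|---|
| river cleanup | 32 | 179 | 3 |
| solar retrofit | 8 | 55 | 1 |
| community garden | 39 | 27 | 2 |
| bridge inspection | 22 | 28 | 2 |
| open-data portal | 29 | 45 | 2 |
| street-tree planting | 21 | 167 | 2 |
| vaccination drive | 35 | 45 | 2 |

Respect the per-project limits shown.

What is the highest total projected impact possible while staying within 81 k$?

513

Greedy by ratio would take solar retrofit + open-data portal + 2×street-tree planting: 79 k$ used, total 434.
Replace solar retrofit and open-data portal with river cleanup: the trade gains 79 net, giving 513 at 74 k$.
Nothing else within 81 k$ beats 513.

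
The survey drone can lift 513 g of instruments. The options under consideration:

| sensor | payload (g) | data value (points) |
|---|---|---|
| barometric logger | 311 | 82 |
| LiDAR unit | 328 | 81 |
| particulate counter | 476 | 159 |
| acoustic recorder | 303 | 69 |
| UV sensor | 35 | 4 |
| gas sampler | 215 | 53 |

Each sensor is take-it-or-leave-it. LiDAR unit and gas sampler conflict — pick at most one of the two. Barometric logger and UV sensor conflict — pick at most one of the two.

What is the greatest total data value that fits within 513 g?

Particulate counter + UV sensor uses 511 of the 513 g and totals 163.
The spare 2 g is too small for any remaining sensor, and no feasible exchange beats 163.

163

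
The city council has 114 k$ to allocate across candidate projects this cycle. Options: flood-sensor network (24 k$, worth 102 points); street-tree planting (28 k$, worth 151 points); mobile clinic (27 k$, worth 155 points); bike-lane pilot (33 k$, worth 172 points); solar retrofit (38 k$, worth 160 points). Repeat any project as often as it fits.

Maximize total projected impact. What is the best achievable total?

637

Taking the top-ratio projects first gives 4×mobile clinic for 620 (108 k$).
Replace mobile clinic with bike-lane pilot: the trade gains 17 net, giving 637 at 114 k$.
No other feasible combination exceeds 637.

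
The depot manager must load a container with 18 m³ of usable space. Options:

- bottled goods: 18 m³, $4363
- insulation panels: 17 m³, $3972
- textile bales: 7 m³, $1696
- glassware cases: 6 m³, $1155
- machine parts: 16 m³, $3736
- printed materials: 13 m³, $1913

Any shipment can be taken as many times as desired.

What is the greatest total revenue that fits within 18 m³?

Density check — bottled goods 242.39, textile bales 242.29, insulation panels 233.65 are the best per m³.
Taking bottled goods: 18 m³ used, 4363 in revenue.
Nothing else within 18 m³ beats 4363.

4363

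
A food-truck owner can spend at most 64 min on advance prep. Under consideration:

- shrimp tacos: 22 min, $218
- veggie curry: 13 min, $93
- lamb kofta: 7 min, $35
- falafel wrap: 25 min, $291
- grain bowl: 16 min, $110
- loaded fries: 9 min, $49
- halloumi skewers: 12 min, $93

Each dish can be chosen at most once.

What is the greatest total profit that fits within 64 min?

Filling by ratio: shrimp tacos + falafel wrap + halloumi skewers for 602, with 5 min left unused.
Replace halloumi skewers with grain bowl: the trade gains 17 net, giving 619 at 63 min.
The closest alternative, shrimp tacos + veggie curry + falafel wrap, reaches only 602.

619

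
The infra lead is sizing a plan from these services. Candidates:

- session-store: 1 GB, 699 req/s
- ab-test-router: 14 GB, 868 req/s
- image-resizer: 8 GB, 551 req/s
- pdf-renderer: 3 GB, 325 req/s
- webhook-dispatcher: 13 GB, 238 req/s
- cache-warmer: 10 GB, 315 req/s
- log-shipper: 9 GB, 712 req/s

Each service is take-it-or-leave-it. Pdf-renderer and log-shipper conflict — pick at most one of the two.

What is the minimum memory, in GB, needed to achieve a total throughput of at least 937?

4

Look for the lowest-memory combination reaching 937.
session-store + pdf-renderer reaches 1024 using 4 GB.
No combination under 4 GB hits 937.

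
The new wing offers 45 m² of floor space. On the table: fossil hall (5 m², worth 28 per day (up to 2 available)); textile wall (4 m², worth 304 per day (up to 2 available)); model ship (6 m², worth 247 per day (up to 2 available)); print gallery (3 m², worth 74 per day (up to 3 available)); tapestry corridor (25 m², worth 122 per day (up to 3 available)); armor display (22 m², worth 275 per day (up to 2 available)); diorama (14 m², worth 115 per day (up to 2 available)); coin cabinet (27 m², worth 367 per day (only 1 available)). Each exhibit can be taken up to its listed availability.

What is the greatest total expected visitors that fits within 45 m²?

By expected visitors per m²: textile wall 76.00, model ship 41.17, print gallery 24.67 lead.
Taking the top-ratio exhibits first gives 2×textile wall + 2×model ship + 3×print gallery + diorama for 1439 (43 m²).
The 20 m² tied up in 2×print gallery and diorama is better spent on armor display — total rises to 1451 (45 m²).
Every other selection either busts 45 m² or exceeds an availability limit or fails to beat 1451.

1451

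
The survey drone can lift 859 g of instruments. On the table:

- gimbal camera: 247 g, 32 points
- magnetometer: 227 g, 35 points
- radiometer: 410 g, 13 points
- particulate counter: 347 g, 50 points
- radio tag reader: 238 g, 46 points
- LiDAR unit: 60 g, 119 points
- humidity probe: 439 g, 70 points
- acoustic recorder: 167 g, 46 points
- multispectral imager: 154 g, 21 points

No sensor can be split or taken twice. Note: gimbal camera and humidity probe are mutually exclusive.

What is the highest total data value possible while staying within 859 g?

267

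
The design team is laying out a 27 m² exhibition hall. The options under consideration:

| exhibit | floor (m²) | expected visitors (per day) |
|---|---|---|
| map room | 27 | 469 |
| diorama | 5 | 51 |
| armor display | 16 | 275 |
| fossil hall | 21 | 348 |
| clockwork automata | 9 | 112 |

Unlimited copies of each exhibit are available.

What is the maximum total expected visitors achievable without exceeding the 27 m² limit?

469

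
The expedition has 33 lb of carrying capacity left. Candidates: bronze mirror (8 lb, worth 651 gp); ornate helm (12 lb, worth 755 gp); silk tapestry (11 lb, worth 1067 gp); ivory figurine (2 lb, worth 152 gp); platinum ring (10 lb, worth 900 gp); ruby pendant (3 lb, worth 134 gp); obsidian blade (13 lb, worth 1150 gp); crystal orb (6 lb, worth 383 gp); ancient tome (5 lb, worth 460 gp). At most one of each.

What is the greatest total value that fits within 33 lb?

2868

Density check — silk tapestry 97.00, ancient tome 92.00, platinum ring 90.00 are the best per lb.
Filling by ratio: silk tapestry + ivory figurine + platinum ring + ruby pendant + ancient tome for 2713, with 2 lb left unused.
Reworking the packing: bronze mirror + silk tapestry + obsidian blade uses 32 lb and improves the total to 2868.
That's the maximum — no swap from here does better than 2868.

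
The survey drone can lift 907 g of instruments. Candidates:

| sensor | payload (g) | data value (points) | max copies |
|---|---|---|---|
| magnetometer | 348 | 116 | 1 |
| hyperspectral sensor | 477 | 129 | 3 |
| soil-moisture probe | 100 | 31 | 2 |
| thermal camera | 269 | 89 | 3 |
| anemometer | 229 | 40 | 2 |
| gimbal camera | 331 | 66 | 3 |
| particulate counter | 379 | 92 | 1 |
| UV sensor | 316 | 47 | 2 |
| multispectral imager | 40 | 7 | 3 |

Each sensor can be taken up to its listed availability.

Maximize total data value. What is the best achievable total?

298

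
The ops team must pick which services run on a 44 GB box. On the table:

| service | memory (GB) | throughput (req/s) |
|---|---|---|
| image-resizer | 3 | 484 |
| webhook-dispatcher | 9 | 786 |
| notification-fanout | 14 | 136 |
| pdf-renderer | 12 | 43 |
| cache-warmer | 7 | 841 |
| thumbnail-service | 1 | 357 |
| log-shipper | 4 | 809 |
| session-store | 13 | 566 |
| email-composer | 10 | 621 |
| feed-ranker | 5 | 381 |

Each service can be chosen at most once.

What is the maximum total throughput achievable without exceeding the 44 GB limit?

4279

By throughput per GB: thumbnail-service 357.00, log-shipper 202.25, image-resizer 161.33 lead.
Taking image-resizer + webhook-dispatcher + cache-warmer + thumbnail-service + log-shipper + email-composer + feed-ranker: 39 GB used, 4279 in throughput.
Nothing else within 44 GB beats 4279.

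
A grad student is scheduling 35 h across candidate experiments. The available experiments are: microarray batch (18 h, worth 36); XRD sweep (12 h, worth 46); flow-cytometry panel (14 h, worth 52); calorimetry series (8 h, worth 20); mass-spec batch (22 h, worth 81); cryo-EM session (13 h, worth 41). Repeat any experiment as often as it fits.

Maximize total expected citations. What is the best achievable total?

127

Ranking by ratio (expected citations/h): XRD sweep 3.83, flow-cytometry panel 3.71, mass-spec batch 3.68.
The ratio heuristic lands on 2×XRD sweep + calorimetry series (112) but leaves 3 h idle.
Replace XRD sweep and calorimetry series with mass-spec batch: the trade gains 15 net, giving 127 at 34 h.
No other feasible combination exceeds 127.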